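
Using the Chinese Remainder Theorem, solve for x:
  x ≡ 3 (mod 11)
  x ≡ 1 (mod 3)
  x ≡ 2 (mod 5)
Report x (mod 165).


Moduli 11, 3, 5 are pairwise coprime; by CRT there is a unique solution modulo M = 11 · 3 · 5 = 165.
Solve pairwise, accumulating the modulus:
  Start with x ≡ 3 (mod 11).
  Combine with x ≡ 1 (mod 3): since gcd(11, 3) = 1, we get a unique residue mod 33.
    Write x = 3 + 11·t and substitute into x ≡ 1 (mod 3): 11·t ≡ 1 − 3 = -2 (mod 3).
    Reduce coefficients mod 3: 2·t ≡ 1 (mod 3).
    The inverse of 2 mod 3 is 2 (since 2·2 = 4 = 1·3 + 1), so t ≡ 2·1 = 2 ≡ 2 (mod 3).
    Then x = 3 + 11·2 = 25, valid modulo lcm(11, 3) = 33: x ≡ 25 (mod 33).
  Combine with x ≡ 2 (mod 5): since gcd(33, 5) = 1, we get a unique residue mod 165.
    Write x = 25 + 33·t and substitute into x ≡ 2 (mod 5): 33·t ≡ 2 − 25 = -23 (mod 5).
    Reduce coefficients mod 5: 3·t ≡ 2 (mod 5).
    The inverse of 3 mod 5 is 2 (since 3·2 = 6 = 1·5 + 1), so t ≡ 2·2 = 4 ≡ 4 (mod 5).
    Then x = 25 + 33·4 = 157, valid modulo lcm(33, 5) = 165: x ≡ 157 (mod 165).
Verify: 157 mod 11 = 3 ✓, 157 mod 3 = 1 ✓, 157 mod 5 = 2 ✓.

x ≡ 157 (mod 165).


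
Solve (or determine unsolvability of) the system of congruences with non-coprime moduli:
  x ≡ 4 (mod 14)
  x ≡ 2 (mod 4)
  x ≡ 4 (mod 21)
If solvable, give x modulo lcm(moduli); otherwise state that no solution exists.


Moduli 14, 4, 21 are not pairwise coprime, so CRT works modulo lcm(m_i) when all pairwise compatibility conditions hold.
Pairwise compatibility: gcd(m_i, m_j) must divide a_i - a_j for every pair.
Merge one congruence at a time:
  Start: x ≡ 4 (mod 14).
  Combine with x ≡ 2 (mod 4): gcd(14, 4) = 2; 2 - 4 = -2, which IS divisible by 2, so compatible.
    Write x = 4 + 14·t and substitute into x ≡ 2 (mod 4): 14·t ≡ 2 − 4 = -2 (mod 4).
    Divide the congruence (and modulus) by g = 2: 7·t ≡ -1 (mod 2).
    Reduce coefficients mod 2: 1·t ≡ 1 (mod 2).
    So t ≡ 1 (mod 2).
    Then x = 4 + 14·1 = 18, valid modulo lcm(14, 4) = 28: x ≡ 18 (mod 28).
  Combine with x ≡ 4 (mod 21): gcd(28, 21) = 7; 4 - 18 = -14, which IS divisible by 7, so compatible.
    Write x = 18 + 28·t and substitute into x ≡ 4 (mod 21): 28·t ≡ 4 − 18 = -14 (mod 21).
    Divide the congruence (and modulus) by g = 7: 4·t ≡ -2 (mod 3).
    Reduce coefficients mod 3: 1·t ≡ 1 (mod 3).
    So t ≡ 1 (mod 3).
    Then x = 18 + 28·1 = 46, valid modulo lcm(28, 21) = 84: x ≡ 46 (mod 84).
Verify: 46 mod 14 = 4, 46 mod 4 = 2, 46 mod 21 = 4.

x ≡ 46 (mod 84).


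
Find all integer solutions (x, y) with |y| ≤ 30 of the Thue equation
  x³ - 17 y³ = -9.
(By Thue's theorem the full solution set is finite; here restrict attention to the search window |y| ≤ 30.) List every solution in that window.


The equation is x³ - 17y³ = -9. For fixed y, x³ = 17·y³ − 9, so a solution requires the RHS to be a perfect cube.
Strategy: iterate y from -30 to 30, compute RHS = 17·y³ − 9, and check whether it is a (positive or negative) perfect cube.
Check small values of y:
  y = 0: RHS = -9 is not a perfect cube.
  y = 1: RHS = 8 = (2)³ ⇒ x = 2 works.
  y = -1: RHS = -26 is not a perfect cube.
  y = 2: RHS = 127 is not a perfect cube.
  y = -2: RHS = -145 is not a perfect cube.
  y = 3: RHS = 450 is not a perfect cube.
  y = -3: RHS = -468 is not a perfect cube.
Continuing the search up to |y| = 30 finds no further solutions beyond those listed.
Collected solutions: (2, 1).

Solutions (with |y| ≤ 30): (2, 1).


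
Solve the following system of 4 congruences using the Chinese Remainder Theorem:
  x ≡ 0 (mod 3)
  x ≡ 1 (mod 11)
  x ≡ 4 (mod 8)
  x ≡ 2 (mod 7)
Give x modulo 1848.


Product of moduli M = 3 · 11 · 8 · 7 = 1848.
Merge one congruence at a time:
  Start: x ≡ 0 (mod 3).
  Combine with x ≡ 1 (mod 11); new modulus lcm = 33.
    Write x = 0 + 3·t and substitute into x ≡ 1 (mod 11): 3·t ≡ 1 − 0 = 1 (mod 11).
    The inverse of 3 mod 11 is 4 (since 3·4 = 12 = 1·11 + 1), so t ≡ 4·1 = 4 ≡ 4 (mod 11).
    Then x = 0 + 3·4 = 12, valid modulo lcm(3, 11) = 33: x ≡ 12 (mod 33).
  Combine with x ≡ 4 (mod 8); new modulus lcm = 264.
    Write x = 12 + 33·t and substitute into x ≡ 4 (mod 8): 33·t ≡ 4 − 12 = -8 (mod 8).
    Reduce coefficients mod 8: 1·t ≡ 0 (mod 8).
    So t ≡ 0 (mod 8).
    Then x = 12 + 33·0 = 12, valid modulo lcm(33, 8) = 264: x ≡ 12 (mod 264).
  Combine with x ≡ 2 (mod 7); new modulus lcm = 1848.
    Write x = 12 + 264·t and substitute into x ≡ 2 (mod 7): 264·t ≡ 2 − 12 = -10 (mod 7).
    Reduce coefficients mod 7: 5·t ≡ 4 (mod 7).
    The inverse of 5 mod 7 is 3 (since 5·3 = 15 = 2·7 + 1), so t ≡ 3·4 = 12 ≡ 5 (mod 7).
    Then x = 12 + 264·5 = 1332, valid modulo lcm(264, 7) = 1848: x ≡ 1332 (mod 1848).
Verify against each original: 1332 mod 3 = 0, 1332 mod 11 = 1, 1332 mod 8 = 4, 1332 mod 7 = 2.

x ≡ 1332 (mod 1848).


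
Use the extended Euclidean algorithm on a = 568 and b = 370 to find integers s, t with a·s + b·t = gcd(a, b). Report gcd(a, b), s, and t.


Euclidean algorithm on (568, 370) — divide until remainder is 0:
  568 = 1 · 370 + 198
  370 = 1 · 198 + 172
  198 = 1 · 172 + 26
  172 = 6 · 26 + 16
  26 = 1 · 16 + 10
  16 = 1 · 10 + 6
  10 = 1 · 6 + 4
  6 = 1 · 4 + 2
  4 = 2 · 2 + 0
gcd(568, 370) = 2.
Track Bezout coefficients alongside the remainders: start with r₀ = 568 = a·1 + b·0 (s = 1, t = 0) and r₁ = 370 = a·0 + b·1 (s = 0, t = 1); each new remainder r_{k+1} = r_{k-1} − q_k·r_k inherits s_{k+1} = s_{k-1} − q_k·s_k, t_{k+1} = t_{k-1} − q_k·t_k, so r_k = a·s_k + b·t_k at every step:
  q = 1: r = 198, s = 1 − 1·0 = 1, t = 0 − 1·1 = -1  (check: 568·1 + 370·(-1) = 198)
  q = 1: r = 172, s = 0 − 1·1 = -1, t = 1 − 1·(-1) = 2  (check: 568·(-1) + 370·2 = 172)
  q = 1: r = 26, s = 1 − 1·(-1) = 2, t = -1 − 1·2 = -3  (check: 568·2 + 370·(-3) = 26)
  q = 6: r = 16, s = -1 − 6·2 = -13, t = 2 − 6·(-3) = 20  (check: 568·(-13) + 370·20 = 16)
  q = 1: r = 10, s = 2 − 1·(-13) = 15, t = -3 − 1·20 = -23  (check: 568·15 + 370·(-23) = 10)
  q = 1: r = 6, s = -13 − 1·15 = -28, t = 20 − 1·(-23) = 43  (check: 568·(-28) + 370·43 = 6)
  q = 1: r = 4, s = 15 − 1·(-28) = 43, t = -23 − 1·43 = -66  (check: 568·43 + 370·(-66) = 4)
  q = 1: r = 2, s = -28 − 1·43 = -71, t = 43 − 1·(-66) = 109  (check: 568·(-71) + 370·109 = 2)
The row with r = 2 (the gcd) gives the Bezout coefficients s = -71, t = 109.
Result: 568 · (-71) + 370 · (109) = 2.

gcd(568, 370) = 2; s = -71, t = 109 (check: 568·(-71) + 370·109 = 2).


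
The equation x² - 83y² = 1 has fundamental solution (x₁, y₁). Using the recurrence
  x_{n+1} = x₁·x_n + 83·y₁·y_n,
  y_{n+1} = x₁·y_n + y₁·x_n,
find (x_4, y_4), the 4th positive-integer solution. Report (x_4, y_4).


Step 1: Find the fundamental solution (x₁, y₁) of x² - 83y² = 1.
  Expand √83 as a continued fraction. a₀ = ⌊√83⌋ = 9; iterate m_{k+1} = d_k·a_k − m_k, d_{k+1} = (83 − m_{k+1}²)/d_k, a_{k+1} = ⌊(a₀ + m_{k+1})/d_{k+1}⌋ (starting m₀ = 0, d₀ = 1), with convergents p_k = a_k·p_{k-1} + p_{k-2}, q_k = a_k·q_{k-1} + q_{k-2} (p₋₁ = 1, q₋₁ = 0):
  k = 0: a₀ = 9; p₀/q₀ = 9/1; p₀² − 83·q₀² = 81 − 83 = -2.
  k = 1: m = 9, d = 2, a = ⌊(9 + 9)/2⌋ = 9; p/q = (9·9 + 1)/(9·1 + 0) = 82/9; p² − 83·q² = 6724 − 6723 = 1.
  The first convergent with p² − 83·q² = 1 gives the fundamental solution (x₁, y₁) = (82, 9).
Step 2: Apply the recurrence (x_{n+1}, y_{n+1}) = (x₁x_n + 83y₁y_n, x₁y_n + y₁x_n) repeatedly.
  From (x_1, y_1) = (82, 9): x_2 = 82·82 + 83·9·9 = 13447; y_2 = 82·9 + 9·82 = 1476.
  From (x_2, y_2) = (13447, 1476): x_3 = 82·13447 + 83·9·1476 = 2205226; y_3 = 82·1476 + 9·13447 = 242055.
  From (x_3, y_3) = (2205226, 242055): x_4 = 82·2205226 + 83·9·242055 = 361643617; y_4 = 82·242055 + 9·2205226 = 39695544.
Step 3: Verify x_4² - 83·y_4² = 130786105716842689 - 130786105716842688 = 1 (should be 1). ✓

(x_1, y_1) = (82, 9); (x_4, y_4) = (361643617, 39695544).


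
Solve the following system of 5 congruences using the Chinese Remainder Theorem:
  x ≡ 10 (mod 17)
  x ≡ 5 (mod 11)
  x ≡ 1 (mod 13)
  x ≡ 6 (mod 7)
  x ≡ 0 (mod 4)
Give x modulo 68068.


Product of moduli M = 17 · 11 · 13 · 7 · 4 = 68068.
Merge one congruence at a time:
  Start: x ≡ 10 (mod 17).
  Combine with x ≡ 5 (mod 11); new modulus lcm = 187.
    Write x = 10 + 17·t and substitute into x ≡ 5 (mod 11): 17·t ≡ 5 − 10 = -5 (mod 11).
    Reduce coefficients mod 11: 6·t ≡ 6 (mod 11).
    The inverse of 6 mod 11 is 2 (since 6·2 = 12 = 1·11 + 1), so t ≡ 2·6 = 12 ≡ 1 (mod 11).
    Then x = 10 + 17·1 = 27, valid modulo lcm(17, 11) = 187: x ≡ 27 (mod 187).
  Combine with x ≡ 1 (mod 13); new modulus lcm = 2431.
    Write x = 27 + 187·t and substitute into x ≡ 1 (mod 13): 187·t ≡ 1 − 27 = -26 (mod 13).
    Reduce coefficients mod 13: 5·t ≡ 0 (mod 13).
    The inverse of 5 mod 13 is 8 (since 5·8 = 40 = 3·13 + 1), so t ≡ 8·0 = 0 ≡ 0 (mod 13).
    Then x = 27 + 187·0 = 27, valid modulo lcm(187, 13) = 2431: x ≡ 27 (mod 2431).
  Combine with x ≡ 6 (mod 7); new modulus lcm = 17017.
    Write x = 27 + 2431·t and substitute into x ≡ 6 (mod 7): 2431·t ≡ 6 − 27 = -21 (mod 7).
    Reduce coefficients mod 7: 2·t ≡ 0 (mod 7).
    The inverse of 2 mod 7 is 4 (since 2·4 = 8 = 1·7 + 1), so t ≡ 4·0 = 0 ≡ 0 (mod 7).
    Then x = 27 + 2431·0 = 27, valid modulo lcm(2431, 7) = 17017: x ≡ 27 (mod 17017).
  Combine with x ≡ 0 (mod 4); new modulus lcm = 68068.
    Write x = 27 + 17017·t and substitute into x ≡ 0 (mod 4): 17017·t ≡ 0 − 27 = -27 (mod 4).
    Reduce coefficients mod 4: 1·t ≡ 1 (mod 4).
    So t ≡ 1 (mod 4).
    Then x = 27 + 17017·1 = 17044, valid modulo lcm(17017, 4) = 68068: x ≡ 17044 (mod 68068).
Verify against each original: 17044 mod 17 = 10, 17044 mod 11 = 5, 17044 mod 13 = 1, 17044 mod 7 = 6, 17044 mod 4 = 0.

x ≡ 17044 (mod 68068).


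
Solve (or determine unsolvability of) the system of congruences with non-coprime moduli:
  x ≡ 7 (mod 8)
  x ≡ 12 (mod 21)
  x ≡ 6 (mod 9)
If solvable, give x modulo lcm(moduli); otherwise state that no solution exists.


Moduli 8, 21, 9 are not pairwise coprime, so CRT works modulo lcm(m_i) when all pairwise compatibility conditions hold.
Pairwise compatibility: gcd(m_i, m_j) must divide a_i - a_j for every pair.
Merge one congruence at a time:
  Start: x ≡ 7 (mod 8).
  Combine with x ≡ 12 (mod 21): gcd(8, 21) = 1; 12 - 7 = 5, which IS divisible by 1, so compatible.
    Write x = 7 + 8·t and substitute into x ≡ 12 (mod 21): 8·t ≡ 12 − 7 = 5 (mod 21).
    The inverse of 8 mod 21 is 8 (since 8·8 = 64 = 3·21 + 1), so t ≡ 8·5 = 40 ≡ 19 (mod 21).
    Then x = 7 + 8·19 = 159, valid modulo lcm(8, 21) = 168: x ≡ 159 (mod 168).
  Combine with x ≡ 6 (mod 9): gcd(168, 9) = 3; 6 - 159 = -153, which IS divisible by 3, so compatible.
    Write x = 159 + 168·t and substitute into x ≡ 6 (mod 9): 168·t ≡ 6 − 159 = -153 (mod 9).
    Divide the congruence (and modulus) by g = 3: 56·t ≡ -51 (mod 3).
    Reduce coefficients mod 3: 2·t ≡ 0 (mod 3).
    The inverse of 2 mod 3 is 2 (since 2·2 = 4 = 1·3 + 1), so t ≡ 2·0 = 0 ≡ 0 (mod 3).
    Then x = 159 + 168·0 = 159, valid modulo lcm(168, 9) = 504: x ≡ 159 (mod 504).
Verify: 159 mod 8 = 7, 159 mod 21 = 12, 159 mod 9 = 6.

x ≡ 159 (mod 504).


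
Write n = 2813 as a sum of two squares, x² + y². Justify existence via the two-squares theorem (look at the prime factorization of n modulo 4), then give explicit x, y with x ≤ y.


Step 1: Factor n = 2813 = 29 · 97.
Step 2: Check the mod-4 condition on each prime factor: 29 ≡ 1 (mod 4), exponent 1; 97 ≡ 1 (mod 4), exponent 1.
All primes ≡ 3 (mod 4) appear to even exponent (or don't appear), so by the two-squares theorem n IS expressible as a sum of two squares.
Step 3: Build a representation. Here n = 29 · 97 is a product of primes ≡ 1 (mod 4). Each prime p ≡ 1 (mod 4) is itself a sum of two squares; find a² by testing p − a² for a perfect square:
  29: 29 − 1² = 28, 29 − 2² = 25 = 5² ⇒ 29 = 2² + 5².
  97: 97 − 1² = 96, 97 − 2² = 93, 97 − 3² = 88, 97 − 4² = 81 = 9² ⇒ 97 = 4² + 9².
  Combine using the Brahmagupta–Fibonacci identity (a² + b²)(c² + d²) = (ac − bd)² + (ad + bc)² = (ac + bd)² + (ad − bc)²:
  29 · 97 = 2813: from (2² + 5²)(4² + 9²), take (2·4 − 5·9, 2·9 + 5·4) = (8 − 45, 18 + 20) = (-37, 38); dropping signs (only squares matter) gives (37, 38); check 37² + 38² = 1369 + 1444 = 2813 ✓.
Step 4: Order so x ≤ y and verify: 37² + 38² = 1369 + 1444 = 2813 = n. ✓

n = 2813 = 37² + 38² (one valid representation with x ≤ y).


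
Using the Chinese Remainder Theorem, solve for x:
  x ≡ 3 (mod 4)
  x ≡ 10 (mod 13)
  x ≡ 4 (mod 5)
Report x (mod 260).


Moduli 4, 13, 5 are pairwise coprime; by CRT there is a unique solution modulo M = 4 · 13 · 5 = 260.
Solve pairwise, accumulating the modulus:
  Start with x ≡ 3 (mod 4).
  Combine with x ≡ 10 (mod 13): since gcd(4, 13) = 1, we get a unique residue mod 52.
    Write x = 3 + 4·t and substitute into x ≡ 10 (mod 13): 4·t ≡ 10 − 3 = 7 (mod 13).
    The inverse of 4 mod 13 is 10 (since 4·10 = 40 = 3·13 + 1), so t ≡ 10·7 = 70 ≡ 5 (mod 13).
    Then x = 3 + 4·5 = 23, valid modulo lcm(4, 13) = 52: x ≡ 23 (mod 52).
  Combine with x ≡ 4 (mod 5): since gcd(52, 5) = 1, we get a unique residue mod 260.
    Write x = 23 + 52·t and substitute into x ≡ 4 (mod 5): 52·t ≡ 4 − 23 = -19 (mod 5).
    Reduce coefficients mod 5: 2·t ≡ 1 (mod 5).
    The inverse of 2 mod 5 is 3 (since 2·3 = 6 = 1·5 + 1), so t ≡ 3·1 = 3 ≡ 3 (mod 5).
    Then x = 23 + 52·3 = 179, valid modulo lcm(52, 5) = 260: x ≡ 179 (mod 260).
Verify: 179 mod 4 = 3 ✓, 179 mod 13 = 10 ✓, 179 mod 5 = 4 ✓.

x ≡ 179 (mod 260).


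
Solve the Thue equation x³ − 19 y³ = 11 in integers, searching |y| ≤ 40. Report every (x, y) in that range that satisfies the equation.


The equation is x³ - 19y³ = 11. For fixed y, x³ = 19·y³ + 11, so a solution requires the RHS to be a perfect cube.
Strategy: iterate y from -40 to 40, compute RHS = 19·y³ + 11, and check whether it is a (positive or negative) perfect cube.
Check small values of y:
  y = 0: RHS = 11 is not a perfect cube.
  y = 1: RHS = 30 is not a perfect cube.
  y = -1: RHS = -8 = (-2)³ ⇒ x = -2 works.
  y = 2: RHS = 163 is not a perfect cube.
  y = -2: RHS = -141 is not a perfect cube.
  y = 3: RHS = 524 is not a perfect cube.
  y = -3: RHS = -502 is not a perfect cube.
Continuing the search up to |y| = 40 finds no further solutions beyond those listed.
Collected solutions: (-2, -1).

Solutions (with |y| ≤ 40): (-2, -1).


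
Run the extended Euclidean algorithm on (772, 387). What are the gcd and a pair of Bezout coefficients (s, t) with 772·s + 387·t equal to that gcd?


Euclidean algorithm on (772, 387) — divide until remainder is 0:
  772 = 1 · 387 + 385
  387 = 1 · 385 + 2
  385 = 192 · 2 + 1
  2 = 2 · 1 + 0
gcd(772, 387) = 1.
Track Bezout coefficients alongside the remainders: start with r₀ = 772 = a·1 + b·0 (s = 1, t = 0) and r₁ = 387 = a·0 + b·1 (s = 0, t = 1); each new remainder r_{k+1} = r_{k-1} − q_k·r_k inherits s_{k+1} = s_{k-1} − q_k·s_k, t_{k+1} = t_{k-1} − q_k·t_k, so r_k = a·s_k + b·t_k at every step:
  q = 1: r = 385, s = 1 − 1·0 = 1, t = 0 − 1·1 = -1  (check: 772·1 + 387·(-1) = 385)
  q = 1: r = 2, s = 0 − 1·1 = -1, t = 1 − 1·(-1) = 2  (check: 772·(-1) + 387·2 = 2)
  q = 192: r = 1, s = 1 − 192·(-1) = 193, t = -1 − 192·2 = -385  (check: 772·193 + 387·(-385) = 1)
The row with r = 1 (the gcd) gives the Bezout coefficients s = 193, t = -385.
Result: 772 · (193) + 387 · (-385) = 1.

gcd(772, 387) = 1; s = 193, t = -385 (check: 772·193 + 387·(-385) = 1).


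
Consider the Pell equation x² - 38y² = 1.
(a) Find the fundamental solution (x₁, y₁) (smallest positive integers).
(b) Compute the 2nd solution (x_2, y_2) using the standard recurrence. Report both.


Step 1: Find the fundamental solution (x₁, y₁) of x² - 38y² = 1.
  Expand √38 as a continued fraction. a₀ = ⌊√38⌋ = 6; iterate m_{k+1} = d_k·a_k − m_k, d_{k+1} = (38 − m_{k+1}²)/d_k, a_{k+1} = ⌊(a₀ + m_{k+1})/d_{k+1}⌋ (starting m₀ = 0, d₀ = 1), with convergents p_k = a_k·p_{k-1} + p_{k-2}, q_k = a_k·q_{k-1} + q_{k-2} (p₋₁ = 1, q₋₁ = 0):
  k = 0: a₀ = 6; p₀/q₀ = 6/1; p₀² − 38·q₀² = 36 − 38 = -2.
  k = 1: m = 6, d = 2, a = ⌊(6 + 6)/2⌋ = 6; p/q = (6·6 + 1)/(6·1 + 0) = 37/6; p² − 38·q² = 1369 − 1368 = 1.
  The first convergent with p² − 38·q² = 1 gives the fundamental solution (x₁, y₁) = (37, 6).
Step 2: Apply the recurrence (x_{n+1}, y_{n+1}) = (x₁x_n + 38y₁y_n, x₁y_n + y₁x_n) repeatedly.
  From (x_1, y_1) = (37, 6): x_2 = 37·37 + 38·6·6 = 2737; y_2 = 37·6 + 6·37 = 444.
Step 3: Verify x_2² - 38·y_2² = 7491169 - 7491168 = 1 (should be 1). ✓

(x_1, y_1) = (37, 6); (x_2, y_2) = (2737, 444).


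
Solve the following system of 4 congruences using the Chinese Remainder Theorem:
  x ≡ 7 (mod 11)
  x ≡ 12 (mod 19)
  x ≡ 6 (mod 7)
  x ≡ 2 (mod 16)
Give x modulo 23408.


Product of moduli M = 11 · 19 · 7 · 16 = 23408.
Merge one congruence at a time:
  Start: x ≡ 7 (mod 11).
  Combine with x ≡ 12 (mod 19); new modulus lcm = 209.
    Write x = 7 + 11·t and substitute into x ≡ 12 (mod 19): 11·t ≡ 12 − 7 = 5 (mod 19).
    The inverse of 11 mod 19 is 7 (since 11·7 = 77 = 4·19 + 1), so t ≡ 7·5 = 35 ≡ 16 (mod 19).
    Then x = 7 + 11·16 = 183, valid modulo lcm(11, 19) = 209: x ≡ 183 (mod 209).
  Combine with x ≡ 6 (mod 7); new modulus lcm = 1463.
    Write x = 183 + 209·t and substitute into x ≡ 6 (mod 7): 209·t ≡ 6 − 183 = -177 (mod 7).
    Reduce coefficients mod 7: 6·t ≡ 5 (mod 7).
    The inverse of 6 mod 7 is 6 (since 6·6 = 36 = 5·7 + 1), so t ≡ 6·5 = 30 ≡ 2 (mod 7).
    Then x = 183 + 209·2 = 601, valid modulo lcm(209, 7) = 1463: x ≡ 601 (mod 1463).
  Combine with x ≡ 2 (mod 16); new modulus lcm = 23408.
    Write x = 601 + 1463·t and substitute into x ≡ 2 (mod 16): 1463·t ≡ 2 − 601 = -599 (mod 16).
    Reduce coefficients mod 16: 7·t ≡ 9 (mod 16).
    The inverse of 7 mod 16 is 7 (since 7·7 = 49 = 3·16 + 1), so t ≡ 7·9 = 63 ≡ 15 (mod 16).
    Then x = 601 + 1463·15 = 22546, valid modulo lcm(1463, 16) = 23408: x ≡ 22546 (mod 23408).
Verify against each original: 22546 mod 11 = 7, 22546 mod 19 = 12, 22546 mod 7 = 6, 22546 mod 16 = 2.

x ≡ 22546 (mod 23408).


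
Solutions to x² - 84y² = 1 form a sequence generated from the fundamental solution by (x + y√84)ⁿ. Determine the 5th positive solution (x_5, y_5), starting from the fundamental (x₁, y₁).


Step 1: Find the fundamental solution (x₁, y₁) of x² - 84y² = 1.
  Expand √84 as a continued fraction. a₀ = ⌊√84⌋ = 9; iterate m_{k+1} = d_k·a_k − m_k, d_{k+1} = (84 − m_{k+1}²)/d_k, a_{k+1} = ⌊(a₀ + m_{k+1})/d_{k+1}⌋ (starting m₀ = 0, d₀ = 1), with convergents p_k = a_k·p_{k-1} + p_{k-2}, q_k = a_k·q_{k-1} + q_{k-2} (p₋₁ = 1, q₋₁ = 0):
  k = 0: a₀ = 9; p₀/q₀ = 9/1; p₀² − 84·q₀² = 81 − 84 = -3.
  k = 1: m = 9, d = 3, a = ⌊(9 + 9)/3⌋ = 6; p/q = (6·9 + 1)/(6·1 + 0) = 55/6; p² − 84·q² = 3025 − 3024 = 1.
  The first convergent with p² − 84·q² = 1 gives the fundamental solution (x₁, y₁) = (55, 6).
Step 2: Apply the recurrence (x_{n+1}, y_{n+1}) = (x₁x_n + 84y₁y_n, x₁y_n + y₁x_n) repeatedly.
  From (x_1, y_1) = (55, 6): x_2 = 55·55 + 84·6·6 = 6049; y_2 = 55·6 + 6·55 = 660.
  From (x_2, y_2) = (6049, 660): x_3 = 55·6049 + 84·6·660 = 665335; y_3 = 55·660 + 6·6049 = 72594.
  From (x_3, y_3) = (665335, 72594): x_4 = 55·665335 + 84·6·72594 = 73180801; y_4 = 55·72594 + 6·665335 = 7984680.
  From (x_4, y_4) = (73180801, 7984680): x_5 = 55·73180801 + 84·6·7984680 = 8049222775; y_5 = 55·7984680 + 6·73180801 = 878242206.
Step 3: Verify x_5² - 84·y_5² = 64789987281578700625 - 64789987281578700624 = 1 (should be 1). ✓

(x_1, y_1) = (55, 6); (x_5, y_5) = (8049222775, 878242206).


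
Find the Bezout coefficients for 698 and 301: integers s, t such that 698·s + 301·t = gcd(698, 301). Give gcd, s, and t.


Euclidean algorithm on (698, 301) — divide until remainder is 0:
  698 = 2 · 301 + 96
  301 = 3 · 96 + 13
  96 = 7 · 13 + 5
  13 = 2 · 5 + 3
  5 = 1 · 3 + 2
  3 = 1 · 2 + 1
  2 = 2 · 1 + 0
gcd(698, 301) = 1.
Track Bezout coefficients alongside the remainders: start with r₀ = 698 = a·1 + b·0 (s = 1, t = 0) and r₁ = 301 = a·0 + b·1 (s = 0, t = 1); each new remainder r_{k+1} = r_{k-1} − q_k·r_k inherits s_{k+1} = s_{k-1} − q_k·s_k, t_{k+1} = t_{k-1} − q_k·t_k, so r_k = a·s_k + b·t_k at every step:
  q = 2: r = 96, s = 1 − 2·0 = 1, t = 0 − 2·1 = -2  (check: 698·1 + 301·(-2) = 96)
  q = 3: r = 13, s = 0 − 3·1 = -3, t = 1 − 3·(-2) = 7  (check: 698·(-3) + 301·7 = 13)
  q = 7: r = 5, s = 1 − 7·(-3) = 22, t = -2 − 7·7 = -51  (check: 698·22 + 301·(-51) = 5)
  q = 2: r = 3, s = -3 − 2·22 = -47, t = 7 − 2·(-51) = 109  (check: 698·(-47) + 301·109 = 3)
  q = 1: r = 2, s = 22 − 1·(-47) = 69, t = -51 − 1·109 = -160  (check: 698·69 + 301·(-160) = 2)
  q = 1: r = 1, s = -47 − 1·69 = -116, t = 109 − 1·(-160) = 269  (check: 698·(-116) + 301·269 = 1)
The row with r = 1 (the gcd) gives the Bezout coefficients s = -116, t = 269.
Result: 698 · (-116) + 301 · (269) = 1.

gcd(698, 301) = 1; s = -116, t = 269 (check: 698·(-116) + 301·269 = 1).


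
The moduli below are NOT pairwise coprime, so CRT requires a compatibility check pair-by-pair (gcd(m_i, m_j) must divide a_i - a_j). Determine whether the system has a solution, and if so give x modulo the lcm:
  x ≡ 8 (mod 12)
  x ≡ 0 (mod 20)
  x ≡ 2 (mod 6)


Moduli 12, 20, 6 are not pairwise coprime, so CRT works modulo lcm(m_i) when all pairwise compatibility conditions hold.
Pairwise compatibility: gcd(m_i, m_j) must divide a_i - a_j for every pair.
Merge one congruence at a time:
  Start: x ≡ 8 (mod 12).
  Combine with x ≡ 0 (mod 20): gcd(12, 20) = 4; 0 - 8 = -8, which IS divisible by 4, so compatible.
    Write x = 8 + 12·t and substitute into x ≡ 0 (mod 20): 12·t ≡ 0 − 8 = -8 (mod 20).
    Divide the congruence (and modulus) by g = 4: 3·t ≡ -2 (mod 5).
    Reduce coefficients mod 5: 3·t ≡ 3 (mod 5).
    The inverse of 3 mod 5 is 2 (since 3·2 = 6 = 1·5 + 1), so t ≡ 2·3 = 6 ≡ 1 (mod 5).
    Then x = 8 + 12·1 = 20, valid modulo lcm(12, 20) = 60: x ≡ 20 (mod 60).
  Combine with x ≡ 2 (mod 6): gcd(60, 6) = 6; 2 - 20 = -18, which IS divisible by 6, so compatible.
    Write x = 20 + 60·t and substitute into x ≡ 2 (mod 6): 60·t ≡ 2 − 20 = -18 (mod 6).
    Divide the congruence (and modulus) by g = 6: 10·t ≡ -3 (mod 1).
    Modulo 1 every t works; take t = 0.
    Then x = 20 + 60·0 = 20, valid modulo lcm(60, 6) = 60: x ≡ 20 (mod 60).
Verify: 20 mod 12 = 8, 20 mod 20 = 0, 20 mod 6 = 2.

x ≡ 20 (mod 60).


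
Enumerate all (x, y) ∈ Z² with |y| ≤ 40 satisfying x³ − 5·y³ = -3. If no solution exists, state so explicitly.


The equation is x³ - 5y³ = -3. For fixed y, x³ = 5·y³ − 3, so a solution requires the RHS to be a perfect cube.
Strategy: iterate y from -40 to 40, compute RHS = 5·y³ − 3, and check whether it is a (positive or negative) perfect cube.
Check small values of y:
  y = 0: RHS = -3 is not a perfect cube.
  y = 1: RHS = 2 is not a perfect cube.
  y = -1: RHS = -8 = (-2)³ ⇒ x = -2 works.
  y = 2: RHS = 37 is not a perfect cube.
  y = -2: RHS = -43 is not a perfect cube.
  y = 3: RHS = 132 is not a perfect cube.
  y = -3: RHS = -138 is not a perfect cube.
Continuing the search up to |y| = 40 finds no further solutions beyond those listed.
Collected solutions: (-2, -1).

Solutions (with |y| ≤ 40): (-2, -1).


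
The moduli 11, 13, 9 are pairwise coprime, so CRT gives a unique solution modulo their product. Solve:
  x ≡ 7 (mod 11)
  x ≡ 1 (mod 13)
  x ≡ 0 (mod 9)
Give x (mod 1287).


Moduli 11, 13, 9 are pairwise coprime; by CRT there is a unique solution modulo M = 11 · 13 · 9 = 1287.
Solve pairwise, accumulating the modulus:
  Start with x ≡ 7 (mod 11).
  Combine with x ≡ 1 (mod 13): since gcd(11, 13) = 1, we get a unique residue mod 143.
    Write x = 7 + 11·t and substitute into x ≡ 1 (mod 13): 11·t ≡ 1 − 7 = -6 (mod 13).
    Reduce coefficients mod 13: 11·t ≡ 7 (mod 13).
    The inverse of 11 mod 13 is 6 (since 11·6 = 66 = 5·13 + 1), so t ≡ 6·7 = 42 ≡ 3 (mod 13).
    Then x = 7 + 11·3 = 40, valid modulo lcm(11, 13) = 143: x ≡ 40 (mod 143).
  Combine with x ≡ 0 (mod 9): since gcd(143, 9) = 1, we get a unique residue mod 1287.
    Write x = 40 + 143·t and substitute into x ≡ 0 (mod 9): 143·t ≡ 0 − 40 = -40 (mod 9).
    Reduce coefficients mod 9: 8·t ≡ 5 (mod 9).
    The inverse of 8 mod 9 is 8 (since 8·8 = 64 = 7·9 + 1), so t ≡ 8·5 = 40 ≡ 4 (mod 9).
    Then x = 40 + 143·4 = 612, valid modulo lcm(143, 9) = 1287: x ≡ 612 (mod 1287).
Verify: 612 mod 11 = 7 ✓, 612 mod 13 = 1 ✓, 612 mod 9 = 0 ✓.

x ≡ 612 (mod 1287).


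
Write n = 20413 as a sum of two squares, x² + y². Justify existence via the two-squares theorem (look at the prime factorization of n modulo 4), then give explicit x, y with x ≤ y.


Step 1: Factor n = 20413 = 137 · 149.
Step 2: Check the mod-4 condition on each prime factor: 137 ≡ 1 (mod 4), exponent 1; 149 ≡ 1 (mod 4), exponent 1.
All primes ≡ 3 (mod 4) appear to even exponent (or don't appear), so by the two-squares theorem n IS expressible as a sum of two squares.
Step 3: Build a representation. Here n = 137 · 149 is a product of primes ≡ 1 (mod 4). Each prime p ≡ 1 (mod 4) is itself a sum of two squares; find a² by testing p − a² for a perfect square:
  137: 137 − 1² = 136, 137 − 2² = 133, 137 − 3² = 128, 137 − 4² = 121 = 11² ⇒ 137 = 4² + 11².
  149: 149 − 1² = 148, 149 − 2² = 145, 149 − 3² = 140, 149 − 4² = 133, 149 − 5² = 124, 149 − 6² = 113, 149 − 7² = 100 = 10² ⇒ 149 = 7² + 10².
  Combine using the Brahmagupta–Fibonacci identity (a² + b²)(c² + d²) = (ac − bd)² + (ad + bc)² = (ac + bd)² + (ad − bc)²:
  137 · 149 = 20413: from (4² + 11²)(7² + 10²), take (4·7 − 11·10, 4·10 + 11·7) = (28 − 110, 40 + 77) = (-82, 117); dropping signs (only squares matter) gives (82, 117); check 82² + 117² = 6724 + 13689 = 20413 ✓.
Step 4: Order so x ≤ y and verify: 82² + 117² = 6724 + 13689 = 20413 = n. ✓

n = 20413 = 82² + 117² (one valid representation with x ≤ y).


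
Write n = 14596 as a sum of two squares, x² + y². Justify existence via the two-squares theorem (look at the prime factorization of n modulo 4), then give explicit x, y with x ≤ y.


Step 1: Factor n = 14596 = 2^2 · 41 · 89.
Step 2: Check the mod-4 condition on each prime factor: 2 = 2 (special); 41 ≡ 1 (mod 4), exponent 1; 89 ≡ 1 (mod 4), exponent 1.
All primes ≡ 3 (mod 4) appear to even exponent (or don't appear), so by the two-squares theorem n IS expressible as a sum of two squares.
Step 3: Build a representation. Group n = k² · m with k = 2 and m = 41 · 89 = 3649 (a product of primes ≡ 1 (mod 4)); a representation of m scales to one of n via (k·x)² + (k·y)² = k²(x² + y²). Each prime p ≡ 1 (mod 4) is itself a sum of two squares; find a² by testing p − a² for a perfect square:
  41: 41 − 1² = 40, 41 − 2² = 37, 41 − 3² = 32, 41 − 4² = 25 = 5² ⇒ 41 = 4² + 5².
  89: 89 − 1² = 88, 89 − 2² = 85, 89 − 3² = 80, 89 − 4² = 73, 89 − 5² = 64 = 8² ⇒ 89 = 5² + 8².
  Combine using the Brahmagupta–Fibonacci identity (a² + b²)(c² + d²) = (ac − bd)² + (ad + bc)² = (ac + bd)² + (ad − bc)²:
  41 · 89 = 3649: from (4² + 5²)(5² + 8²), take (4·5 − 5·8, 4·8 + 5·5) = (20 − 40, 32 + 25) = (-20, 57); dropping signs (only squares matter) gives (20, 57); check 20² + 57² = 400 + 3249 = 3649 ✓.
  Scale by k = 2: (2·20, 2·57) = (40, 114).
Step 4: Order so x ≤ y and verify: 40² + 114² = 1600 + 12996 = 14596 = n. ✓

n = 14596 = 40² + 114² (one valid representation with x ≤ y).


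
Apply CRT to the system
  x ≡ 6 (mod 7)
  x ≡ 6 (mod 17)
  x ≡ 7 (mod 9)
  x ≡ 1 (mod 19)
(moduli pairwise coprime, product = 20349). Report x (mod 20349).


Product of moduli M = 7 · 17 · 9 · 19 = 20349.
Merge one congruence at a time:
  Start: x ≡ 6 (mod 7).
  Combine with x ≡ 6 (mod 17); new modulus lcm = 119.
    Write x = 6 + 7·t and substitute into x ≡ 6 (mod 17): 7·t ≡ 6 − 6 = 0 (mod 17).
    The inverse of 7 mod 17 is 5 (since 7·5 = 35 = 2·17 + 1), so t ≡ 5·0 = 0 ≡ 0 (mod 17).
    Then x = 6 + 7·0 = 6, valid modulo lcm(7, 17) = 119: x ≡ 6 (mod 119).
  Combine with x ≡ 7 (mod 9); new modulus lcm = 1071.
    Write x = 6 + 119·t and substitute into x ≡ 7 (mod 9): 119·t ≡ 7 − 6 = 1 (mod 9).
    Reduce coefficients mod 9: 2·t ≡ 1 (mod 9).
    The inverse of 2 mod 9 is 5 (since 2·5 = 10 = 1·9 + 1), so t ≡ 5·1 = 5 ≡ 5 (mod 9).
    Then x = 6 + 119·5 = 601, valid modulo lcm(119, 9) = 1071: x ≡ 601 (mod 1071).
  Combine with x ≡ 1 (mod 19); new modulus lcm = 20349.
    Write x = 601 + 1071·t and substitute into x ≡ 1 (mod 19): 1071·t ≡ 1 − 601 = -600 (mod 19).
    Reduce coefficients mod 19: 7·t ≡ 8 (mod 19).
    The inverse of 7 mod 19 is 11 (since 7·11 = 77 = 4·19 + 1), so t ≡ 11·8 = 88 ≡ 12 (mod 19).
    Then x = 601 + 1071·12 = 13453, valid modulo lcm(1071, 19) = 20349: x ≡ 13453 (mod 20349).
Verify against each original: 13453 mod 7 = 6, 13453 mod 17 = 6, 13453 mod 9 = 7, 13453 mod 19 = 1.

x ≡ 13453 (mod 20349).


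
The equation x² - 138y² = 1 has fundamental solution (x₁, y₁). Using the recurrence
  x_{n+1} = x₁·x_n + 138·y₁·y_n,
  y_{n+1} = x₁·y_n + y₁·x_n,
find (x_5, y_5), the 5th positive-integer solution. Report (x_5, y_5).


Step 1: Find the fundamental solution (x₁, y₁) of x² - 138y² = 1.
  Expand √138 as a continued fraction. a₀ = ⌊√138⌋ = 11; iterate m_{k+1} = d_k·a_k − m_k, d_{k+1} = (138 − m_{k+1}²)/d_k, a_{k+1} = ⌊(a₀ + m_{k+1})/d_{k+1}⌋ (starting m₀ = 0, d₀ = 1), with convergents p_k = a_k·p_{k-1} + p_{k-2}, q_k = a_k·q_{k-1} + q_{k-2} (p₋₁ = 1, q₋₁ = 0):
  k = 0: a₀ = 11; p₀/q₀ = 11/1; p₀² − 138·q₀² = 121 − 138 = -17.
  k = 1: m = 11, d = 17, a = ⌊(11 + 11)/17⌋ = 1; p/q = (1·11 + 1)/(1·1 + 0) = 12/1; p² − 138·q² = 144 − 138 = 6.
  k = 2: m = 6, d = 6, a = ⌊(11 + 6)/6⌋ = 2; p/q = (2·12 + 11)/(2·1 + 1) = 35/3; p² − 138·q² = 1225 − 1242 = -17.
  k = 3: m = 6, d = 17, a = ⌊(11 + 6)/17⌋ = 1; p/q = (1·35 + 12)/(1·3 + 1) = 47/4; p² − 138·q² = 2209 − 2208 = 1.
  The first convergent with p² − 138·q² = 1 gives the fundamental solution (x₁, y₁) = (47, 4).
Step 2: Apply the recurrence (x_{n+1}, y_{n+1}) = (x₁x_n + 138y₁y_n, x₁y_n + y₁x_n) repeatedly.
  From (x_1, y_1) = (47, 4): x_2 = 47·47 + 138·4·4 = 4417; y_2 = 47·4 + 4·47 = 376.
  From (x_2, y_2) = (4417, 376): x_3 = 47·4417 + 138·4·376 = 415151; y_3 = 47·376 + 4·4417 = 35340.
  From (x_3, y_3) = (415151, 35340): x_4 = 47·415151 + 138·4·35340 = 39019777; y_4 = 47·35340 + 4·415151 = 3321584.
  From (x_4, y_4) = (39019777, 3321584): x_5 = 47·39019777 + 138·4·3321584 = 3667443887; y_5 = 47·3321584 + 4·39019777 = 312193556.
Step 3: Verify x_5² - 138·y_5² = 13450144664293668769 - 13450144664293668768 = 1 (should be 1). ✓

(x_1, y_1) = (47, 4); (x_5, y_5) = (3667443887, 312193556).


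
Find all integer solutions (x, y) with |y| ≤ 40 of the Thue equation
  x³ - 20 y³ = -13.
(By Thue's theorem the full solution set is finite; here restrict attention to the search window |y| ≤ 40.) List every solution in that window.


The equation is x³ - 20y³ = -13. For fixed y, x³ = 20·y³ − 13, so a solution requires the RHS to be a perfect cube.
Strategy: iterate y from -40 to 40, compute RHS = 20·y³ − 13, and check whether it is a (positive or negative) perfect cube.
Check small values of y:
  y = 0: RHS = -13 is not a perfect cube.
  y = 1: RHS = 7 is not a perfect cube.
  y = -1: RHS = -33 is not a perfect cube.
  y = 2: RHS = 147 is not a perfect cube.
  y = -2: RHS = -173 is not a perfect cube.
  y = 3: RHS = 527 is not a perfect cube.
  y = -3: RHS = -553 is not a perfect cube.
Continuing the search up to |y| = 40 finds no solutions either.
No (x, y) in the scanned range satisfies the equation.

No integer solutions with |y| ≤ 40.


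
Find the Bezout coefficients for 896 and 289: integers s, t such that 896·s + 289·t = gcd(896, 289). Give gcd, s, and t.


Euclidean algorithm on (896, 289) — divide until remainder is 0:
  896 = 3 · 289 + 29
  289 = 9 · 29 + 28
  29 = 1 · 28 + 1
  28 = 28 · 1 + 0
gcd(896, 289) = 1.
Track Bezout coefficients alongside the remainders: start with r₀ = 896 = a·1 + b·0 (s = 1, t = 0) and r₁ = 289 = a·0 + b·1 (s = 0, t = 1); each new remainder r_{k+1} = r_{k-1} − q_k·r_k inherits s_{k+1} = s_{k-1} − q_k·s_k, t_{k+1} = t_{k-1} − q_k·t_k, so r_k = a·s_k + b·t_k at every step:
  q = 3: r = 29, s = 1 − 3·0 = 1, t = 0 − 3·1 = -3  (check: 896·1 + 289·(-3) = 29)
  q = 9: r = 28, s = 0 − 9·1 = -9, t = 1 − 9·(-3) = 28  (check: 896·(-9) + 289·28 = 28)
  q = 1: r = 1, s = 1 − 1·(-9) = 10, t = -3 − 1·28 = -31  (check: 896·10 + 289·(-31) = 1)
The row with r = 1 (the gcd) gives the Bezout coefficients s = 10, t = -31.
Result: 896 · (10) + 289 · (-31) = 1.

gcd(896, 289) = 1; s = 10, t = -31 (check: 896·10 + 289·(-31) = 1).


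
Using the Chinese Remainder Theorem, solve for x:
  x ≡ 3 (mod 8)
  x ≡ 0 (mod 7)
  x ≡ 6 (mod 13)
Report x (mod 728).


Moduli 8, 7, 13 are pairwise coprime; by CRT there is a unique solution modulo M = 8 · 7 · 13 = 728.
Solve pairwise, accumulating the modulus:
  Start with x ≡ 3 (mod 8).
  Combine with x ≡ 0 (mod 7): since gcd(8, 7) = 1, we get a unique residue mod 56.
    Write x = 3 + 8·t and substitute into x ≡ 0 (mod 7): 8·t ≡ 0 − 3 = -3 (mod 7).
    Reduce coefficients mod 7: 1·t ≡ 4 (mod 7).
    So t ≡ 4 (mod 7).
    Then x = 3 + 8·4 = 35, valid modulo lcm(8, 7) = 56: x ≡ 35 (mod 56).
  Combine with x ≡ 6 (mod 13): since gcd(56, 13) = 1, we get a unique residue mod 728.
    Write x = 35 + 56·t and substitute into x ≡ 6 (mod 13): 56·t ≡ 6 − 35 = -29 (mod 13).
    Reduce coefficients mod 13: 4·t ≡ 10 (mod 13).
    The inverse of 4 mod 13 is 10 (since 4·10 = 40 = 3·13 + 1), so t ≡ 10·10 = 100 ≡ 9 (mod 13).
    Then x = 35 + 56·9 = 539, valid modulo lcm(56, 13) = 728: x ≡ 539 (mod 728).
Verify: 539 mod 8 = 3 ✓, 539 mod 7 = 0 ✓, 539 mod 13 = 6 ✓.

x ≡ 539 (mod 728).


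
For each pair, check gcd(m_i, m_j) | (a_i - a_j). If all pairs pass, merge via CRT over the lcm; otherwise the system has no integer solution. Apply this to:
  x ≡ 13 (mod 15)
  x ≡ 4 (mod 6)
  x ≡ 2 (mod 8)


Moduli 15, 6, 8 are not pairwise coprime, so CRT works modulo lcm(m_i) when all pairwise compatibility conditions hold.
Pairwise compatibility: gcd(m_i, m_j) must divide a_i - a_j for every pair.
Merge one congruence at a time:
  Start: x ≡ 13 (mod 15).
  Combine with x ≡ 4 (mod 6): gcd(15, 6) = 3; 4 - 13 = -9, which IS divisible by 3, so compatible.
    Write x = 13 + 15·t and substitute into x ≡ 4 (mod 6): 15·t ≡ 4 − 13 = -9 (mod 6).
    Divide the congruence (and modulus) by g = 3: 5·t ≡ -3 (mod 2).
    Reduce coefficients mod 2: 1·t ≡ 1 (mod 2).
    So t ≡ 1 (mod 2).
    Then x = 13 + 15·1 = 28, valid modulo lcm(15, 6) = 30: x ≡ 28 (mod 30).
  Combine with x ≡ 2 (mod 8): gcd(30, 8) = 2; 2 - 28 = -26, which IS divisible by 2, so compatible.
    Write x = 28 + 30·t and substitute into x ≡ 2 (mod 8): 30·t ≡ 2 − 28 = -26 (mod 8).
    Divide the congruence (and modulus) by g = 2: 15·t ≡ -13 (mod 4).
    Reduce coefficients mod 4: 3·t ≡ 3 (mod 4).
    The inverse of 3 mod 4 is 3 (since 3·3 = 9 = 2·4 + 1), so t ≡ 3·3 = 9 ≡ 1 (mod 4).
    Then x = 28 + 30·1 = 58, valid modulo lcm(30, 8) = 120: x ≡ 58 (mod 120).
Verify: 58 mod 15 = 13, 58 mod 6 = 4, 58 mod 8 = 2.

x ≡ 58 (mod 120).


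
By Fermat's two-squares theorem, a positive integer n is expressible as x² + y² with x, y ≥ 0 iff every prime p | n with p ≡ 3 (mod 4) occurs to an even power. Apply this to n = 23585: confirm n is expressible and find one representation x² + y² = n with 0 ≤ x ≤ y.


Step 1: Factor n = 23585 = 5 · 53 · 89.
Step 2: Check the mod-4 condition on each prime factor: 5 ≡ 1 (mod 4), exponent 1; 53 ≡ 1 (mod 4), exponent 1; 89 ≡ 1 (mod 4), exponent 1.
All primes ≡ 3 (mod 4) appear to even exponent (or don't appear), so by the two-squares theorem n IS expressible as a sum of two squares.
Step 3: Build a representation. Here n = 5 · 53 · 89 is a product of primes ≡ 1 (mod 4). Each prime p ≡ 1 (mod 4) is itself a sum of two squares; find a² by testing p − a² for a perfect square:
  5: 5 − 1² = 4 = 2² ⇒ 5 = 1² + 2².
  53: 53 − 1² = 52, 53 − 2² = 49 = 7² ⇒ 53 = 2² + 7².
  89: 89 − 1² = 88, 89 − 2² = 85, 89 − 3² = 80, 89 − 4² = 73, 89 − 5² = 64 = 8² ⇒ 89 = 5² + 8².
  Combine using the Brahmagupta–Fibonacci identity (a² + b²)(c² + d²) = (ac − bd)² + (ad + bc)² = (ac + bd)² + (ad − bc)²:
  5 · 53 = 265: from (1² + 2²)(2² + 7²), take (1·2 − 2·7, 1·7 + 2·2) = (2 − 14, 7 + 4) = (-12, 11); dropping signs (only squares matter) gives (12, 11); check 12² + 11² = 144 + 121 = 265 ✓.
  265 · 89 = 23585: from (12² + 11²)(5² + 8²), take (12·5 − 11·8, 12·8 + 11·5) = (60 − 88, 96 + 55) = (-28, 151); dropping signs (only squares matter) gives (28, 151); check 28² + 151² = 784 + 22801 = 23585 ✓.
Step 4: Order so x ≤ y and verify: 28² + 151² = 784 + 22801 = 23585 = n. ✓

n = 23585 = 28² + 151² (one valid representation with x ≤ y).


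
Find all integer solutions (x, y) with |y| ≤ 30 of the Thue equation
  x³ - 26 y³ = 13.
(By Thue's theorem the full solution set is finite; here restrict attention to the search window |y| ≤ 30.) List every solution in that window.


The equation is x³ - 26y³ = 13. For fixed y, x³ = 26·y³ + 13, so a solution requires the RHS to be a perfect cube.
Strategy: iterate y from -30 to 30, compute RHS = 26·y³ + 13, and check whether it is a (positive or negative) perfect cube.
Check small values of y:
  y = 0: RHS = 13 is not a perfect cube.
  y = 1: RHS = 39 is not a perfect cube.
  y = -1: RHS = -13 is not a perfect cube.
  y = 2: RHS = 221 is not a perfect cube.
  y = -2: RHS = -195 is not a perfect cube.
  y = 3: RHS = 715 is not a perfect cube.
  y = -3: RHS = -689 is not a perfect cube.
Continuing the search up to |y| = 30 finds no solutions either.
No (x, y) in the scanned range satisfies the equation.

No integer solutions with |y| ≤ 30.


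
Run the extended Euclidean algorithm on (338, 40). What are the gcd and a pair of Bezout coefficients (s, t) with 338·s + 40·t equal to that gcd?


Euclidean algorithm on (338, 40) — divide until remainder is 0:
  338 = 8 · 40 + 18
  40 = 2 · 18 + 4
  18 = 4 · 4 + 2
  4 = 2 · 2 + 0
gcd(338, 40) = 2.
Track Bezout coefficients alongside the remainders: start with r₀ = 338 = a·1 + b·0 (s = 1, t = 0) and r₁ = 40 = a·0 + b·1 (s = 0, t = 1); each new remainder r_{k+1} = r_{k-1} − q_k·r_k inherits s_{k+1} = s_{k-1} − q_k·s_k, t_{k+1} = t_{k-1} − q_k·t_k, so r_k = a·s_k + b·t_k at every step:
  q = 8: r = 18, s = 1 − 8·0 = 1, t = 0 − 8·1 = -8  (check: 338·1 + 40·(-8) = 18)
  q = 2: r = 4, s = 0 − 2·1 = -2, t = 1 − 2·(-8) = 17  (check: 338·(-2) + 40·17 = 4)
  q = 4: r = 2, s = 1 − 4·(-2) = 9, t = -8 − 4·17 = -76  (check: 338·9 + 40·(-76) = 2)
The row with r = 2 (the gcd) gives the Bezout coefficients s = 9, t = -76.
Result: 338 · (9) + 40 · (-76) = 2.

gcd(338, 40) = 2; s = 9, t = -76 (check: 338·9 + 40·(-76) = 2).
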